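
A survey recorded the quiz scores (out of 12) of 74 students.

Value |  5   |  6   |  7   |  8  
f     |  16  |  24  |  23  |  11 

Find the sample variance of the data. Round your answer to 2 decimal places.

Values: 5, 6, 7, 8
n = 74, Σfx = 473, mean = 6.3919
Σfx² = 3095
Σf(x − x̄)² = Σfx² − (Σfx)²/n = 3095 − 473²/74 = 71.6351
Sample variance = 71.6351 / 73 = 0.9813

0.98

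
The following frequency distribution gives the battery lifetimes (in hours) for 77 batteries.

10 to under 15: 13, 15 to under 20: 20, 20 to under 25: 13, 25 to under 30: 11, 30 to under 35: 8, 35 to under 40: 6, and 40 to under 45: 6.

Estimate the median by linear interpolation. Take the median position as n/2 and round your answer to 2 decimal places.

Cumulative frequencies: 13, 33, 46, 57, 65, 71, 77
n = 77; position = n/2 = 38.5.
This falls in the class 20 to under 25: L = 20, F = 33, f = 13, h = 5.
Median ≈ 20 + ((38.5 − 33) / 13) × 5 = 22.1154

22.12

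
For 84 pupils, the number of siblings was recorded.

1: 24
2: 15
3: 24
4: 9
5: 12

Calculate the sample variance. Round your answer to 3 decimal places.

1.895

Values: 1, 2, 3, 4, 5
n = 84, Σfx = 222, mean = 2.6429
Σfx² = 744
Σf(x − x̄)² = Σfx² − (Σfx)²/n = 744 − 222²/84 = 157.2857
Sample variance = 157.2857 / 83 = 1.8950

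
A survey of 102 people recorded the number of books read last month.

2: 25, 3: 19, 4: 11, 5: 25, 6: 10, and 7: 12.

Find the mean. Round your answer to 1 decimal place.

Values: 2, 3, 4, 5, 6, 7
Σfx = 25×2 + 19×3 + 11×4 + 25×5 + 10×6 + 12×7 = 420
n = Σf = 102
Mean = 420 / 102 = 4.1176

4.1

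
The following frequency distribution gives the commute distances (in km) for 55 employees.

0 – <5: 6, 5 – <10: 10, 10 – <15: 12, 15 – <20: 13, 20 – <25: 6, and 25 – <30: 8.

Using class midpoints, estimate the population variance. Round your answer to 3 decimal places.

Midpoints: 2.5, 7.5, 12.5, 17.5, 22.5, 27.5
n = 55, Σfm = 822.5, mean = 14.9545
Σfm² = 15543.75
Σf(m − x̄)² = Σfm² − (Σfm)²/n = 15543.75 − 822.5²/55 = 3243.6364
Population variance = 3243.6364 / 55 = 58.9752

58.975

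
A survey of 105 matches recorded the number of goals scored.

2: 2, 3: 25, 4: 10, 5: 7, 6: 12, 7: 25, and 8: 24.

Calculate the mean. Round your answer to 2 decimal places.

5.65

Values: 2, 3, 4, 5, 6, 7, 8
Σfx = 2×2 + 25×3 + 10×4 + 7×5 + 12×6 + 25×7 + 24×8 = 593
n = Σf = 105
Mean = 593 / 105 = 5.6476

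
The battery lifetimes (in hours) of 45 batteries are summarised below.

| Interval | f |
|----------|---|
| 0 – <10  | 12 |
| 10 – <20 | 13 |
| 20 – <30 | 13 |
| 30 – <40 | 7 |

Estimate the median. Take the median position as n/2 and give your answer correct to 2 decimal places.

Cumulative frequencies: 12, 25, 38, 45
n = 45; position = n/2 = 22.5.
This falls in the class 10 – <20: L = 10, F = 12, f = 13, h = 10.
Median ≈ 10 + ((22.5 − 12) / 13) × 10 = 18.0769

18.08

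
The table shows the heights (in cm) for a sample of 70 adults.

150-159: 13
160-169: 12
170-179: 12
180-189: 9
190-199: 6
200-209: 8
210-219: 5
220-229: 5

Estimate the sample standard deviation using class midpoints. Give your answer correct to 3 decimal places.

Midpoints: 154.5, 164.5, 174.5, 184.5, 194.5, 204.5, 214.5, 224.5
n = 70, Σfm = 12735, mean = 181.9286
Σfm² = 2350397.5
Σf(m − x̄)² = Σfm² − (Σfm)²/n = 2350397.5 − 12735²/70 = 33537.1429
Sample variance = 33537.1429 / 69 = 486.0455
Standard deviation = √486.0455 = 22.0464

22.046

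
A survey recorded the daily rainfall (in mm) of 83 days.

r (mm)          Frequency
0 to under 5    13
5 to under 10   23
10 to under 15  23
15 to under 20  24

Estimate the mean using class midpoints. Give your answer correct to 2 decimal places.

10.99

Midpoints: 2.5, 7.5, 12.5, 17.5
Σfm = 13×2.5 + 23×7.5 + 23×12.5 + 24×17.5 = 912.5
n = Σf = 83
Mean = 912.5 / 83 = 10.9940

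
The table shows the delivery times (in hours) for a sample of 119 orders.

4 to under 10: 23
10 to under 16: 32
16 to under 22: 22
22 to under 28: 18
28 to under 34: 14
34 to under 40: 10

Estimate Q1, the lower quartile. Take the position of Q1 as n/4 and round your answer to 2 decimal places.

11.27

Cumulative frequencies: 23, 55, 77, 95, 109, 119
n = 119; position = n/4 = 29.75.
This falls in the class 10 to under 16: L = 10, F = 23, f = 32, h = 6.
Lower quartile ≈ 10 + ((29.75 − 23) / 32) × 6 = 11.2656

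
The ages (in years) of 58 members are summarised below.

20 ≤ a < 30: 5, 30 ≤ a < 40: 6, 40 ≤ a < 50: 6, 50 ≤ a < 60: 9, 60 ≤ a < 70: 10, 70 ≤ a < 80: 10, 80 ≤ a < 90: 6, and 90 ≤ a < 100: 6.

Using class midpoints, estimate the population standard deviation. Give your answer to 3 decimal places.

Midpoints: 25, 35, 45, 55, 65, 75, 85, 95
n = 58, Σfm = 3580, mean = 61.7241
Σfm² = 245850
Σf(m − x̄)² = Σfm² − (Σfm)²/n = 245850 − 3580²/58 = 24877.5862
Population variance = 24877.5862 / 58 = 428.9239
Standard deviation = √428.9239 = 20.7105

20.710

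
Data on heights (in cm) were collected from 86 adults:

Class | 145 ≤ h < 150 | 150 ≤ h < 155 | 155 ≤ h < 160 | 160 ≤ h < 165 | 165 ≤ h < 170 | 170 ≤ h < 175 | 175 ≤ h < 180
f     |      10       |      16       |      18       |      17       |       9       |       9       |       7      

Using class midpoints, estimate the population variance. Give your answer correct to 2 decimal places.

Midpoints: 147.5, 152.5, 157.5, 162.5, 167.5, 172.5, 177.5
n = 86, Σfm = 13815, mean = 160.6395
Σfm² = 2225937.5
Σf(m − x̄)² = Σfm² − (Σfm)²/n = 2225937.5 − 13815²/86 = 6702.3256
Population variance = 6702.3256 / 86 = 77.9340

77.93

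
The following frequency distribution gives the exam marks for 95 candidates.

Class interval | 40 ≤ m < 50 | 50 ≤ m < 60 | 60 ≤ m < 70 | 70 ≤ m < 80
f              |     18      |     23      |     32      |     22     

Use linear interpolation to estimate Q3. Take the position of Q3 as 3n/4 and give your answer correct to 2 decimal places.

Cumulative frequencies: 18, 41, 73, 95
n = 95; position = 3n/4 = 71.25.
This falls in the class 60 ≤ m < 70: L = 60, F = 41, f = 32, h = 10.
Upper quartile ≈ 60 + ((71.25 − 41) / 32) × 10 = 69.4531

69.45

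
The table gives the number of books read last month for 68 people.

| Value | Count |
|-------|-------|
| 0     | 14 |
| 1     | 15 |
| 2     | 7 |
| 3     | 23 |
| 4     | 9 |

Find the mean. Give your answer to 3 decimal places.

Values: 0, 1, 2, 3, 4
Σfx = 14×0 + 15×1 + 7×2 + 23×3 + 9×4 = 134
n = Σf = 68
Mean = 134 / 68 = 1.9706

1.971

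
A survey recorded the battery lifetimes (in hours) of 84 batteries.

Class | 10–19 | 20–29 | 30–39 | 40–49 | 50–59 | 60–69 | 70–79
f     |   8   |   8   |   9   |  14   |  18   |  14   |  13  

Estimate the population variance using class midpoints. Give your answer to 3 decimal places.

Midpoints: 14.5, 24.5, 34.5, 44.5, 54.5, 64.5, 74.5
n = 84, Σfm = 4098, mean = 48.7857
Σfm² = 228781
Σf(m − x̄)² = Σfm² − (Σfm)²/n = 228781 − 4098²/84 = 28857.1429
Population variance = 28857.1429 / 84 = 343.5374

343.537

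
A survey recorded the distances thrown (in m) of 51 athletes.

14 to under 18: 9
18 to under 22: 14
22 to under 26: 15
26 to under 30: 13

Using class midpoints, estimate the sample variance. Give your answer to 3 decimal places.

Midpoints: 16, 20, 24, 28
n = 51, Σfm = 1148, mean = 22.5098
Σfm² = 26736
Σf(m − x̄)² = Σfm² − (Σfm)²/n = 26736 − 1148²/51 = 894.7451
Sample variance = 894.7451 / 50 = 17.8949

17.895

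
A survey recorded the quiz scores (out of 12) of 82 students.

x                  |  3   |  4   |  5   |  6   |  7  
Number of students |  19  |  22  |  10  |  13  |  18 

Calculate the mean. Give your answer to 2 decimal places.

4.87

Values: 3, 4, 5, 6, 7
Σfx = 19×3 + 22×4 + 10×5 + 13×6 + 18×7 = 399
n = Σf = 82
Mean = 399 / 82 = 4.8659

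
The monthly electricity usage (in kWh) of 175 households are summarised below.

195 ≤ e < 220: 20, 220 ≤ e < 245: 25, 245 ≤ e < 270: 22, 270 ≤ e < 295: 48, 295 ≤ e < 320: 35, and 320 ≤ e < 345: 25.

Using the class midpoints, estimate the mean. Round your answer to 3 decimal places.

275.786

Midpoints: 207.5, 232.5, 257.5, 282.5, 307.5, 332.5
Σfm = 20×207.5 + 25×232.5 + 22×257.5 + 48×282.5 + 35×307.5 + 25×332.5 = 48262.5
n = Σf = 175
Mean = 48262.5 / 175 = 275.7857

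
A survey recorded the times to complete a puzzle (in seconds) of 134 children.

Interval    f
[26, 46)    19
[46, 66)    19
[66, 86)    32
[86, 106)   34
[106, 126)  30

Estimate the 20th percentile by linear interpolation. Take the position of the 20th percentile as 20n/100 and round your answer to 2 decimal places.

Cumulative frequencies: 19, 38, 70, 104, 134
n = 134; position = 20n/100 = 26.8.
This falls in the class [46, 66): L = 46, F = 19, f = 19, h = 20.
20th percentile ≈ 46 + ((26.8 − 19) / 19) × 20 = 54.2105

54.21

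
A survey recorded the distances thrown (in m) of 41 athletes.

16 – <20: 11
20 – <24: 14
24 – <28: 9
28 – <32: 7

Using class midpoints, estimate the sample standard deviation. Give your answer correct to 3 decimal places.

4.218

Midpoints: 18, 22, 26, 30
n = 41, Σfm = 950, mean = 23.1707
Σfm² = 22724
Σf(m − x̄)² = Σfm² − (Σfm)²/n = 22724 − 950²/41 = 711.8049
Sample variance = 711.8049 / 40 = 17.7951
Standard deviation = √17.7951 = 4.2184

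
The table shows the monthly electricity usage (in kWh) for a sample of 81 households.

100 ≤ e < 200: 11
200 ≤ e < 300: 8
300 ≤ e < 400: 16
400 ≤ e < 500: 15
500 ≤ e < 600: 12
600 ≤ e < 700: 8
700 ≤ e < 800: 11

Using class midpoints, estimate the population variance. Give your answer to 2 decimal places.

Midpoints: 150, 250, 350, 450, 550, 650, 750
n = 81, Σfm = 36050, mean = 445.0617
Σfm² = 18942500
Σf(m − x̄)² = Σfm² − (Σfm)²/n = 18942500 − 36050²/81 = 2898024.6914
Population variance = 2898024.6914 / 81 = 35778.0826

35778.08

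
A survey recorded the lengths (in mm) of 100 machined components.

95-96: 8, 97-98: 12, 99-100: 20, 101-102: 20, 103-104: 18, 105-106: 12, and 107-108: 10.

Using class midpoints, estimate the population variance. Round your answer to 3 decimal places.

11.834

Midpoints: 95.5, 97.5, 99.5, 101.5, 103.5, 105.5, 107.5
n = 100, Σfm = 10158, mean = 101.5800
Σfm² = 1033033
Σf(m − x̄)² = Σfm² − (Σfm)²/n = 1033033 − 10158²/100 = 1183.3600
Population variance = 1183.3600 / 100 = 11.8336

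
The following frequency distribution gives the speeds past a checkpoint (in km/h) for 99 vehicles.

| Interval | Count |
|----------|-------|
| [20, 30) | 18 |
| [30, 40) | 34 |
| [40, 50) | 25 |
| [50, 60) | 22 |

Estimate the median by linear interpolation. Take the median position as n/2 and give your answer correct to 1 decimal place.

39.3

Cumulative frequencies: 18, 52, 77, 99
n = 99; position = n/2 = 49.5.
This falls in the class [30, 40): L = 30, F = 18, f = 34, h = 10.
Median ≈ 30 + ((49.5 − 18) / 34) × 10 = 39.2647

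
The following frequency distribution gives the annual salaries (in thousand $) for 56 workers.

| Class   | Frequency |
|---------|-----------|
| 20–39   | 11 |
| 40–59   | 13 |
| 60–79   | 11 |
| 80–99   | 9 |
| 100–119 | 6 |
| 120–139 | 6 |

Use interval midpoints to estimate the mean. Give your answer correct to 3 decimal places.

70.929

Midpoints: 29.5, 49.5, 69.5, 89.5, 109.5, 129.5
Σfm = 11×29.5 + 13×49.5 + 11×69.5 + 9×89.5 + 6×109.5 + 6×129.5 = 3972
n = Σf = 56
Mean = 3972 / 56 = 70.9286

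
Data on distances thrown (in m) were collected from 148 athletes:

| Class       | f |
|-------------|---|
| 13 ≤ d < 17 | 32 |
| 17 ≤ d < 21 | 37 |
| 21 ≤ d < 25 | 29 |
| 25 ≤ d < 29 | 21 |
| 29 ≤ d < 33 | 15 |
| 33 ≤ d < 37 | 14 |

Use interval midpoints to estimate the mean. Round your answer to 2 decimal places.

Midpoints: 15, 19, 23, 27, 31, 35
Σfm = 32×15 + 37×19 + 29×23 + 21×27 + 15×31 + 14×35 = 3372
n = Σf = 148
Mean = 3372 / 148 = 22.7838

22.78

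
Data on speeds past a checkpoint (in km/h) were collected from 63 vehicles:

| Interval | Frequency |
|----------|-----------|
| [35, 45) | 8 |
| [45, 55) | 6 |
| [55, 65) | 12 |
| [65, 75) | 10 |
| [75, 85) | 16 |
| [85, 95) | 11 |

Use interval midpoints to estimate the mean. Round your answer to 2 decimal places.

68.41

Midpoints: 40, 50, 60, 70, 80, 90
Σfm = 8×40 + 6×50 + 12×60 + 10×70 + 16×80 + 11×90 = 4310
n = Σf = 63
Mean = 4310 / 63 = 68.4127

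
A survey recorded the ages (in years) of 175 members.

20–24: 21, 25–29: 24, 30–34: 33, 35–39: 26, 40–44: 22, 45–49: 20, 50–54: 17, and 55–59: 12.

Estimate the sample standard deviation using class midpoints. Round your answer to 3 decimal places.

Midpoints: 22, 27, 32, 37, 42, 47, 52, 57
n = 175, Σfm = 6560, mean = 37.4857
Σfm² = 264990
Σf(m − x̄)² = Σfm² − (Σfm)²/n = 264990 − 6560²/175 = 19083.7143
Sample variance = 19083.7143 / 174 = 109.6765
Standard deviation = √109.6765 = 10.4727

10.473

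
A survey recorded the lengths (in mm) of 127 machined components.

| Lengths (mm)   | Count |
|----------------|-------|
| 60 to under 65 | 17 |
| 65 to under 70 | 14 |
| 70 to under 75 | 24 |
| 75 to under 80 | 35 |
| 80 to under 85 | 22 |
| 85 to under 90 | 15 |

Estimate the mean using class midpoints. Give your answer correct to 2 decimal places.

Midpoints: 62.5, 67.5, 72.5, 77.5, 82.5, 87.5
Σfm = 17×62.5 + 14×67.5 + 24×72.5 + 35×77.5 + 22×82.5 + 15×87.5 = 9587.5
n = Σf = 127
Mean = 9587.5 / 127 = 75.4921

75.49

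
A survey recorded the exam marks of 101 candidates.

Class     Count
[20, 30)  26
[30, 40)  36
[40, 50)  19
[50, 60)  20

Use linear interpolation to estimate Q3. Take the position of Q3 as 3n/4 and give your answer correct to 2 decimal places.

Cumulative frequencies: 26, 62, 81, 101
n = 101; position = 3n/4 = 75.75.
This falls in the class [40, 50): L = 40, F = 62, f = 19, h = 10.
Upper quartile ≈ 40 + ((75.75 − 62) / 19) × 10 = 47.2368

47.24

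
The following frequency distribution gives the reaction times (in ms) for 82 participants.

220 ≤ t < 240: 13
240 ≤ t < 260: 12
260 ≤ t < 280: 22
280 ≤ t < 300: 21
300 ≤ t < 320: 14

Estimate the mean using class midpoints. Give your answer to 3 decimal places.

272.683

Midpoints: 230, 250, 270, 290, 310
Σfm = 13×230 + 12×250 + 22×270 + 21×290 + 14×310 = 22360
n = Σf = 82
Mean = 22360 / 82 = 272.6829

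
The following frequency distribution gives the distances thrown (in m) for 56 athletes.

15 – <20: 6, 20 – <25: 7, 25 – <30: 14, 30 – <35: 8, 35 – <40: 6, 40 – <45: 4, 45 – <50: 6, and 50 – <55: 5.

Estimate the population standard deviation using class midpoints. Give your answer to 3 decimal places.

10.593

Midpoints: 17.5, 22.5, 27.5, 32.5, 37.5, 42.5, 47.5, 52.5
n = 56, Σfm = 1850, mean = 33.0357
Σfm² = 67400
Σf(m − x̄)² = Σfm² − (Σfm)²/n = 67400 − 1850²/56 = 6283.9286
Population variance = 6283.9286 / 56 = 112.2130
Standard deviation = √112.2130 = 10.5931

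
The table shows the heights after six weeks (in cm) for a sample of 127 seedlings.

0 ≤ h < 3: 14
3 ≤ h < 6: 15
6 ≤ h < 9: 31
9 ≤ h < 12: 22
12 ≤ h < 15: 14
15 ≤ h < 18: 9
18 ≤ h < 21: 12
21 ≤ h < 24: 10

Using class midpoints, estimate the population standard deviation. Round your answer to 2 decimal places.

6.16

Midpoints: 1.5, 4.5, 7.5, 10.5, 13.5, 16.5, 19.5, 22.5
n = 127, Σfm = 1348.5, mean = 10.6181
Σfm² = 19131.75
Σf(m − x̄)² = Σfm² − (Σfm)²/n = 19131.75 − 1348.5²/127 = 4813.2283
Population variance = 4813.2283 / 127 = 37.8994
Standard deviation = √37.8994 = 6.1563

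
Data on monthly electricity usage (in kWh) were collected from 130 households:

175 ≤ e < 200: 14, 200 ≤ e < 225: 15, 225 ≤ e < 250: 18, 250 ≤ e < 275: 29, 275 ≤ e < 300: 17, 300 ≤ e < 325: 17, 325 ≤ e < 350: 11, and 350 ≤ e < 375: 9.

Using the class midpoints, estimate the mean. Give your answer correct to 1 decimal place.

268.3

Midpoints: 187.5, 212.5, 237.5, 262.5, 287.5, 312.5, 337.5, 362.5
Σfm = 14×187.5 + 15×212.5 + 18×237.5 + 29×262.5 + 17×287.5 + 17×312.5 + 11×337.5 + 9×362.5 = 34875
n = Σf = 130
Mean = 34875 / 130 = 268.2692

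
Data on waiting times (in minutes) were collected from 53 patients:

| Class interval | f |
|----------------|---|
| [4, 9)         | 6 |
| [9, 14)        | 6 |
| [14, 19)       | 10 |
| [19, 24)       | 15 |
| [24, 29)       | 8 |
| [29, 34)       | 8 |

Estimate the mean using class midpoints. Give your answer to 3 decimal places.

19.991

Midpoints: 6.5, 11.5, 16.5, 21.5, 26.5, 31.5
Σfm = 6×6.5 + 6×11.5 + 10×16.5 + 15×21.5 + 8×26.5 + 8×31.5 = 1059.5
n = Σf = 53
Mean = 1059.5 / 53 = 19.9906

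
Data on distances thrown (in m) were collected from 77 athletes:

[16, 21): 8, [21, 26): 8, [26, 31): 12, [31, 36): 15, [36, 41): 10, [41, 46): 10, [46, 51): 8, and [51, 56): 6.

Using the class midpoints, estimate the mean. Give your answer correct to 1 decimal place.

Midpoints: 18.5, 23.5, 28.5, 33.5, 38.5, 43.5, 48.5, 53.5
Σfm = 8×18.5 + 8×23.5 + 12×28.5 + 15×33.5 + 10×38.5 + 10×43.5 + 8×48.5 + 6×53.5 = 2709.5
n = Σf = 77
Mean = 2709.5 / 77 = 35.1883

35.2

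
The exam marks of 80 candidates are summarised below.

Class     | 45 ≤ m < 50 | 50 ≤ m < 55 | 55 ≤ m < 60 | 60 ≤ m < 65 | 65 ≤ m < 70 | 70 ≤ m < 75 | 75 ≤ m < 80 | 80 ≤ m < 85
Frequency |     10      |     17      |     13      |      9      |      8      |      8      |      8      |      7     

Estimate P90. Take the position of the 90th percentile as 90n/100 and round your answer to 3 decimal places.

79.375

Cumulative frequencies: 10, 27, 40, 49, 57, 65, 73, 80
n = 80; position = 90n/100 = 72.
This falls in the class 75 ≤ m < 80: L = 75, F = 65, f = 8, h = 5.
90th percentile ≈ 75 + ((72 − 65) / 8) × 5 = 79.3750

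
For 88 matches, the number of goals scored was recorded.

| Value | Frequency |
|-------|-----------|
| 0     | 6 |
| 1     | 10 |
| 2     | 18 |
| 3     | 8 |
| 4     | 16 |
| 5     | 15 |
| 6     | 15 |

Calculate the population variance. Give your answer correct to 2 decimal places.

3.51

Values: 0, 1, 2, 3, 4, 5, 6
n = 88, Σfx = 299, mean = 3.3977
Σfx² = 1325
Σf(x − x̄)² = Σfx² − (Σfx)²/n = 1325 − 299²/88 = 309.0795
Population variance = 309.0795 / 88 = 3.5123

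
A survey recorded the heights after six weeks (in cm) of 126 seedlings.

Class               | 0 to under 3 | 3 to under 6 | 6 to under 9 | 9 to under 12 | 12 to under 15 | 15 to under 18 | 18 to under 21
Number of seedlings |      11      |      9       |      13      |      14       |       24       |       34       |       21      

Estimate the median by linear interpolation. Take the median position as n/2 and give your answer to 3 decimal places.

Cumulative frequencies: 11, 20, 33, 47, 71, 105, 126
n = 126; position = n/2 = 63.
This falls in the class 12 to under 15: L = 12, F = 47, f = 24, h = 3.
Median ≈ 12 + ((63 − 47) / 24) × 3 = 14.0000

14.000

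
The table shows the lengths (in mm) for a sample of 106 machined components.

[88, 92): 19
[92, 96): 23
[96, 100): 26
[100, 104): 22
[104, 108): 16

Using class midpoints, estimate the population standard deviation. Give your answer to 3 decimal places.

5.278

Midpoints: 90, 94, 98, 102, 106
n = 106, Σfm = 10360, mean = 97.7358
Σfm² = 1015496
Σf(m − x̄)² = Σfm² − (Σfm)²/n = 1015496 − 10360²/106 = 2952.6038
Population variance = 2952.6038 / 106 = 27.8548
Standard deviation = √27.8548 = 5.2778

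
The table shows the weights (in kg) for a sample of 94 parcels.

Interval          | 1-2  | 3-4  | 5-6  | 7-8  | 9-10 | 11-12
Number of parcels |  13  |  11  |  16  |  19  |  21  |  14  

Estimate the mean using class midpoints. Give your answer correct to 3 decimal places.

Midpoints: 1.5, 3.5, 5.5, 7.5, 9.5, 11.5
Σfm = 13×1.5 + 11×3.5 + 16×5.5 + 19×7.5 + 21×9.5 + 14×11.5 = 649
n = Σf = 94
Mean = 649 / 94 = 6.9043

6.904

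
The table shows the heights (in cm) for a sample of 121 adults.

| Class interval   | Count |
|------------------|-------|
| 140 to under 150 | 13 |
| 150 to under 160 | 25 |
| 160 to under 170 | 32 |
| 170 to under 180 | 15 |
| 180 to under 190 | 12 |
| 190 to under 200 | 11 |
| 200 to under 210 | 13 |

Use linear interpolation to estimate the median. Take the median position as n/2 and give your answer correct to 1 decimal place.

167.0

Cumulative frequencies: 13, 38, 70, 85, 97, 108, 121
n = 121; position = n/2 = 60.5.
This falls in the class 160 to under 170: L = 160, F = 38, f = 32, h = 10.
Median ≈ 160 + ((60.5 − 38) / 32) × 10 = 167.0312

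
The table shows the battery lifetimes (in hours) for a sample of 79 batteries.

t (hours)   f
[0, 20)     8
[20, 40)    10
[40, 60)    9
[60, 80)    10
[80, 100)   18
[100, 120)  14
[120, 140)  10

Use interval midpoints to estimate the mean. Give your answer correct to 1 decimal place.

Midpoints: 10, 30, 50, 70, 90, 110, 130
Σfm = 8×10 + 10×30 + 9×50 + 10×70 + 18×90 + 14×110 + 10×130 = 5990
n = Σf = 79
Mean = 5990 / 79 = 75.8228

75.8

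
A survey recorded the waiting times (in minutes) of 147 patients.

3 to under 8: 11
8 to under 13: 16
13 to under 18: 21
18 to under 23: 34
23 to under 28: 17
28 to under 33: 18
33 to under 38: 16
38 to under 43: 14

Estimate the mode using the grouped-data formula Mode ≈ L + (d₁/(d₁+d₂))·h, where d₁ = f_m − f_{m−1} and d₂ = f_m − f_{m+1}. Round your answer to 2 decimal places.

Modal class: 18 to under 23 (highest frequency 34).
d₁ = 34 − 21 = 13, d₂ = 34 − 17 = 17
Mode ≈ 18 + (13/(13+17)) × 5 = 18 + 2.1667 = 20.1667

20.17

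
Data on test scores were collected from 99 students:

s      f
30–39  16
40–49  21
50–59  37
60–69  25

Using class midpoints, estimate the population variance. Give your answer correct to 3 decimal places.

Midpoints: 34.5, 44.5, 54.5, 64.5
n = 99, Σfm = 5115.5, mean = 51.6717
Σfm² = 274534.75
Σf(m − x̄)² = Σfm² − (Σfm)²/n = 274534.75 − 5115.5²/99 = 10208.0808
Population variance = 10208.0808 / 99 = 103.1119

103.112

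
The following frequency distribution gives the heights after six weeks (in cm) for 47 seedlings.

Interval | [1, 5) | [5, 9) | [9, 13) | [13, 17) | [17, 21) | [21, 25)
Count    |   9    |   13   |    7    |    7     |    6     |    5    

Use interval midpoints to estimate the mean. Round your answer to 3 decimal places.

11.255

Midpoints: 3, 7, 11, 15, 19, 23
Σfm = 9×3 + 13×7 + 7×11 + 7×15 + 6×19 + 5×23 = 529
n = Σf = 47
Mean = 529 / 47 = 11.2553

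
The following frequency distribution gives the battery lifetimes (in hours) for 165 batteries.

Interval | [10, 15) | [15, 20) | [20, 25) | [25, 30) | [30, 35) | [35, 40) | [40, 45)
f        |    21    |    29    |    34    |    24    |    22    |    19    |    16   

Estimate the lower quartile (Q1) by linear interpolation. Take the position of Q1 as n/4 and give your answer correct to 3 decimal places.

18.491

Cumulative frequencies: 21, 50, 84, 108, 130, 149, 165
n = 165; position = n/4 = 41.25.
This falls in the class [15, 20): L = 15, F = 21, f = 29, h = 5.
Lower quartile ≈ 15 + ((41.25 − 21) / 29) × 5 = 18.4914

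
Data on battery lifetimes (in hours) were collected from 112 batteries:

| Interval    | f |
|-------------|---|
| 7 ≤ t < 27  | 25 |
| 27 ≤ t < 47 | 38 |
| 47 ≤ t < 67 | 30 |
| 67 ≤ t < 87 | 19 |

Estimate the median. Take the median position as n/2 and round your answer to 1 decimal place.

Cumulative frequencies: 25, 63, 93, 112
n = 112; position = n/2 = 56.
This falls in the class 27 ≤ t < 47: L = 27, F = 25, f = 38, h = 20.
Median ≈ 27 + ((56 − 25) / 38) × 20 = 43.3158

43.3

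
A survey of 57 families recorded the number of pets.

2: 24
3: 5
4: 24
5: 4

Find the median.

Cumulative frequencies: 24, 29, 53, 57
n = 57, so the median is the value in position (n+1)/2 = 29.
Position 29 falls at value 3.

3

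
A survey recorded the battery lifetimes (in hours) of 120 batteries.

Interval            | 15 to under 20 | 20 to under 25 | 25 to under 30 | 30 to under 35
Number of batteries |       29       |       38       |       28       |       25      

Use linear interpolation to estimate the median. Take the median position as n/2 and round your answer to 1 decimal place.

Cumulative frequencies: 29, 67, 95, 120
n = 120; position = n/2 = 60.
This falls in the class 20 to under 25: L = 20, F = 29, f = 38, h = 5.
Median ≈ 20 + ((60 − 29) / 38) × 5 = 24.0789

24.1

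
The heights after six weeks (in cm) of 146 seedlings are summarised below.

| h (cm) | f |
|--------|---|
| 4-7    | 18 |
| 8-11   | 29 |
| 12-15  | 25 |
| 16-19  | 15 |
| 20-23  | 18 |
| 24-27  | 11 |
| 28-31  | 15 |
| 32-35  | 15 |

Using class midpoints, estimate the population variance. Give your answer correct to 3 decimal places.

81.048

Midpoints: 5.5, 9.5, 13.5, 17.5, 21.5, 25.5, 29.5, 33.5
n = 146, Σfm = 2587, mean = 17.7192
Σfm² = 57672.5
Σf(m − x̄)² = Σfm² − (Σfm)²/n = 57672.5 − 2587²/146 = 11832.9863
Population variance = 11832.9863 / 146 = 81.0479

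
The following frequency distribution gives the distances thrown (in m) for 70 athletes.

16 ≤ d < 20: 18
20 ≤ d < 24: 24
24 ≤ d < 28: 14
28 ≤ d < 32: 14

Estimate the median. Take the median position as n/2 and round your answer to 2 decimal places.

Cumulative frequencies: 18, 42, 56, 70
n = 70; position = n/2 = 35.
This falls in the class 20 ≤ d < 24: L = 20, F = 18, f = 24, h = 4.
Median ≈ 20 + ((35 − 18) / 24) × 4 = 22.8333

22.83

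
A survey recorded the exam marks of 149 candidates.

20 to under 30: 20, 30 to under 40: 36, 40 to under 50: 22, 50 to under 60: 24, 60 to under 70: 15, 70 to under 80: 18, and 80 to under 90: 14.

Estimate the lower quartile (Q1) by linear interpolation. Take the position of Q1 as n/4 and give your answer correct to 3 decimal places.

Cumulative frequencies: 20, 56, 78, 102, 117, 135, 149
n = 149; position = n/4 = 37.25.
This falls in the class 30 to under 40: L = 30, F = 20, f = 36, h = 10.
Lower quartile ≈ 30 + ((37.25 − 20) / 36) × 10 = 34.7917

34.792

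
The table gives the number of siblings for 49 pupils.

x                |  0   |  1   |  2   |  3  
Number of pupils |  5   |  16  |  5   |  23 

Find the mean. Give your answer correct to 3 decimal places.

Values: 0, 1, 2, 3
Σfx = 5×0 + 16×1 + 5×2 + 23×3 = 95
n = Σf = 49
Mean = 95 / 49 = 1.9388

1.939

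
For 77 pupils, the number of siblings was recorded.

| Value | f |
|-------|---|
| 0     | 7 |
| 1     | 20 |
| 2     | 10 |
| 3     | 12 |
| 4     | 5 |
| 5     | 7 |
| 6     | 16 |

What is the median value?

Cumulative frequencies: 7, 27, 37, 49, 54, 61, 77
n = 77, so the median is the value in position (n+1)/2 = 39.
Position 39 falls at value 3.

3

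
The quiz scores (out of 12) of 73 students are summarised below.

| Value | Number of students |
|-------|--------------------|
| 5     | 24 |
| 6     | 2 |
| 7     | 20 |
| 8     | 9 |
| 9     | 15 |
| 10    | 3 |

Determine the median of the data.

Cumulative frequencies: 24, 26, 46, 55, 70, 73
n = 73, so the median is the value in position (n+1)/2 = 37.
Position 37 falls at value 7.

7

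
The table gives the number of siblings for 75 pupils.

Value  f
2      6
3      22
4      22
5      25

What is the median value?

4

Cumulative frequencies: 6, 28, 50, 75
n = 75, so the median is the value in position (n+1)/2 = 38.
Position 38 falls at value 4.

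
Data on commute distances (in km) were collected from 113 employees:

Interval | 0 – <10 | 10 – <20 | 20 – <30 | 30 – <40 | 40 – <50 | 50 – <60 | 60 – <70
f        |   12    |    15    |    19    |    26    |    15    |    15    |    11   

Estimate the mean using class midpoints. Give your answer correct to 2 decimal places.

34.38

Midpoints: 5, 15, 25, 35, 45, 55, 65
Σfm = 12×5 + 15×15 + 19×25 + 26×35 + 15×45 + 15×55 + 11×65 = 3885
n = Σf = 113
Mean = 3885 / 113 = 34.3805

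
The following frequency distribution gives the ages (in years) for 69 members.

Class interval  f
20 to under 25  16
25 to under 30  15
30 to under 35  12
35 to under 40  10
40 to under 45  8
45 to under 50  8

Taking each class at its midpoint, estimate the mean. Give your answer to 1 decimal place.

Midpoints: 22.5, 27.5, 32.5, 37.5, 42.5, 47.5
Σfm = 16×22.5 + 15×27.5 + 12×32.5 + 10×37.5 + 8×42.5 + 8×47.5 = 2257.5
n = Σf = 69
Mean = 2257.5 / 69 = 32.7174

32.7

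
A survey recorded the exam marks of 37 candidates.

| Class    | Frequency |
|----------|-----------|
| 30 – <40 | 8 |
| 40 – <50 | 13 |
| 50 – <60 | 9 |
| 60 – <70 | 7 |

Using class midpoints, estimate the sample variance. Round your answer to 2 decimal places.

Midpoints: 35, 45, 55, 65
n = 37, Σfm = 1815, mean = 49.0541
Σfm² = 92925
Σf(m − x̄)² = Σfm² − (Σfm)²/n = 92925 − 1815²/37 = 3891.8919
Sample variance = 3891.8919 / 36 = 108.1081

108.11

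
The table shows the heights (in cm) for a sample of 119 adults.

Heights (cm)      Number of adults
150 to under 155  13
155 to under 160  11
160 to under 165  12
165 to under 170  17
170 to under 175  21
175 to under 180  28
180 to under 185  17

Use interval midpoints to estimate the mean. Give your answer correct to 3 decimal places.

Midpoints: 152.5, 157.5, 162.5, 167.5, 172.5, 177.5, 182.5
Σfm = 13×152.5 + 11×157.5 + 12×162.5 + 17×167.5 + 21×172.5 + 28×177.5 + 17×182.5 = 20207.5
n = Σf = 119
Mean = 20207.5 / 119 = 169.8109

169.811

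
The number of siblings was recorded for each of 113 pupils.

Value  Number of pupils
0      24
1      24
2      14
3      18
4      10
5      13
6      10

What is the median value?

Cumulative frequencies: 24, 48, 62, 80, 90, 103, 113
n = 113, so the median is the value in position (n+1)/2 = 57.
Position 57 falls at value 2.

2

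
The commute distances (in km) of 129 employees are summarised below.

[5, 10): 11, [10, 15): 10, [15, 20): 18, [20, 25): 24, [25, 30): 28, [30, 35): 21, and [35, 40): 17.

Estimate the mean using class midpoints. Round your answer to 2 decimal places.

Midpoints: 7.5, 12.5, 17.5, 22.5, 27.5, 32.5, 37.5
Σfm = 11×7.5 + 10×12.5 + 18×17.5 + 24×22.5 + 28×27.5 + 21×32.5 + 17×37.5 = 3152.5
n = Σf = 129
Mean = 3152.5 / 129 = 24.4380

24.44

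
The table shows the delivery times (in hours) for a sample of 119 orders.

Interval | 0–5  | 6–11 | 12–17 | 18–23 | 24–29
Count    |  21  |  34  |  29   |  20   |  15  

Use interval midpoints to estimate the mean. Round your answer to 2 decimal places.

Midpoints: 2.5, 8.5, 14.5, 20.5, 26.5
Σfm = 21×2.5 + 34×8.5 + 29×14.5 + 20×20.5 + 15×26.5 = 1569.5
n = Σf = 119
Mean = 1569.5 / 119 = 13.1891

13.19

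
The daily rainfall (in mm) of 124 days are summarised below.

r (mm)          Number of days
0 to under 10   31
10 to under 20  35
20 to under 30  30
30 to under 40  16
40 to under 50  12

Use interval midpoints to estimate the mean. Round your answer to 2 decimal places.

Midpoints: 5, 15, 25, 35, 45
Σfm = 31×5 + 35×15 + 30×25 + 16×35 + 12×45 = 2530
n = Σf = 124
Mean = 2530 / 124 = 20.4032

20.40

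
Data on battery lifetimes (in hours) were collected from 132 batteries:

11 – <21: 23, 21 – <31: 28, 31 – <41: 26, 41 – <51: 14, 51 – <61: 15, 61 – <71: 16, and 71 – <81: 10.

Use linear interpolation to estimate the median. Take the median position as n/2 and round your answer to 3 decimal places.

36.769

Cumulative frequencies: 23, 51, 77, 91, 106, 122, 132
n = 132; position = n/2 = 66.
This falls in the class 31 – <41: L = 31, F = 51, f = 26, h = 10.
Median ≈ 31 + ((66 − 51) / 26) × 10 = 36.7692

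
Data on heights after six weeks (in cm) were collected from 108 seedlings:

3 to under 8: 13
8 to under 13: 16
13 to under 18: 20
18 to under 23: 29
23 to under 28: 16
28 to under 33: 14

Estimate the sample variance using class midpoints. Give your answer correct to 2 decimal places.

Midpoints: 5.5, 10.5, 15.5, 20.5, 25.5, 30.5
n = 108, Σfm = 1979, mean = 18.3241
Σfm² = 42577
Σf(m − x̄)² = Σfm² − (Σfm)²/n = 42577 − 1979²/108 = 6313.6574
Sample variance = 6313.6574 / 107 = 59.0061

59.01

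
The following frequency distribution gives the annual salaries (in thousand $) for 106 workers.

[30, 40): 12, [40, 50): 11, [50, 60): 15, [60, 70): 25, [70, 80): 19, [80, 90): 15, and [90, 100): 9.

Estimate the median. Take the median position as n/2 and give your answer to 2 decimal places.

Cumulative frequencies: 12, 23, 38, 63, 82, 97, 106
n = 106; position = n/2 = 53.
This falls in the class [60, 70): L = 60, F = 38, f = 25, h = 10.
Median ≈ 60 + ((53 − 38) / 25) × 10 = 66.0000

66.00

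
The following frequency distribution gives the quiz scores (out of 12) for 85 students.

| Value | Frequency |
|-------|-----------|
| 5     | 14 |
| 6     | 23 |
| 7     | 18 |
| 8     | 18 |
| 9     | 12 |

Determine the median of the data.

Cumulative frequencies: 14, 37, 55, 73, 85
n = 85, so the median is the value in position (n+1)/2 = 43.
Position 43 falls at value 7.

7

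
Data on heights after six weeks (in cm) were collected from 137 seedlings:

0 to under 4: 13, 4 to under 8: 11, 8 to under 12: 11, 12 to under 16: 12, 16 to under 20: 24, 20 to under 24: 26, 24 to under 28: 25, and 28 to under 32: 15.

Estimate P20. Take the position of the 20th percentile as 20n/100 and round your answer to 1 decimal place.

Cumulative frequencies: 13, 24, 35, 47, 71, 97, 122, 137
n = 137; position = 20n/100 = 27.4.
This falls in the class 8 to under 12: L = 8, F = 24, f = 11, h = 4.
20th percentile ≈ 8 + ((27.4 − 24) / 11) × 4 = 9.2364

9.2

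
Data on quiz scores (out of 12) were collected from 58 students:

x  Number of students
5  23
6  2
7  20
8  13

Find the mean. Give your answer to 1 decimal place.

6.4

Values: 5, 6, 7, 8
Σfx = 23×5 + 2×6 + 20×7 + 13×8 = 371
n = Σf = 58
Mean = 371 / 58 = 6.3966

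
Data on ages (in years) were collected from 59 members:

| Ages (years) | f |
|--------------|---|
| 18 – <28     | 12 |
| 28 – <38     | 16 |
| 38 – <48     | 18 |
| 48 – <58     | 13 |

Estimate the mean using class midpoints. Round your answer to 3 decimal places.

38.424

Midpoints: 23, 33, 43, 53
Σfm = 12×23 + 16×33 + 18×43 + 13×53 = 2267
n = Σf = 59
Mean = 2267 / 59 = 38.4237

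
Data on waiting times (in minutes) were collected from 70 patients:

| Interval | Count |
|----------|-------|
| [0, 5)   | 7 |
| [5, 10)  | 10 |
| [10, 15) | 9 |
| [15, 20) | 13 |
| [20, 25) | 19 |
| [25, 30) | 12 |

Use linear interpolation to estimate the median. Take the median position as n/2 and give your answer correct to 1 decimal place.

Cumulative frequencies: 7, 17, 26, 39, 58, 70
n = 70; position = n/2 = 35.
This falls in the class [15, 20): L = 15, F = 26, f = 13, h = 5.
Median ≈ 15 + ((35 − 26) / 13) × 5 = 18.4615

18.5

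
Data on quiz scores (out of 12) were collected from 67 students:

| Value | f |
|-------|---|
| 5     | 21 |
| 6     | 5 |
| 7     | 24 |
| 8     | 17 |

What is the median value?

Cumulative frequencies: 21, 26, 50, 67
n = 67, so the median is the value in position (n+1)/2 = 34.
Position 34 falls at value 7.

7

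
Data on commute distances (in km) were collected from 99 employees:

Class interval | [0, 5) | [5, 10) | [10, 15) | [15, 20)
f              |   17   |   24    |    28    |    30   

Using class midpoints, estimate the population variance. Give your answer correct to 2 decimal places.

Midpoints: 2.5, 7.5, 12.5, 17.5
n = 99, Σfm = 1097.5, mean = 11.0859
Σfm² = 15018.75
Σf(m − x̄)² = Σfm² − (Σfm)²/n = 15018.75 − 1097.5²/99 = 2852.0202
Population variance = 2852.0202 / 99 = 28.8083

28.81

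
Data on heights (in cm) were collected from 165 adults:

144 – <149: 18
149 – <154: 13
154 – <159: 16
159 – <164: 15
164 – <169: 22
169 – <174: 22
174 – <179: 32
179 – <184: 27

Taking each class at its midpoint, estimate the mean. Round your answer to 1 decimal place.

166.8

Midpoints: 146.5, 151.5, 156.5, 161.5, 166.5, 171.5, 176.5, 181.5
Σfm = 18×146.5 + 13×151.5 + 16×156.5 + 15×161.5 + 22×166.5 + 22×171.5 + 32×176.5 + 27×181.5 = 27517.5
n = Σf = 165
Mean = 27517.5 / 165 = 166.7727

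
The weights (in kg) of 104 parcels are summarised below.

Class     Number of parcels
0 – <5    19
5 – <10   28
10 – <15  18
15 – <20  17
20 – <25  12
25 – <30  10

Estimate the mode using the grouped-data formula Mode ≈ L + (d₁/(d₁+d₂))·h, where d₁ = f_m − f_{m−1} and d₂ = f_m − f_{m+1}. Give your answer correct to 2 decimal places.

7.37

Modal class: 5 – <10 (highest frequency 28).
d₁ = 28 − 19 = 9, d₂ = 28 − 18 = 10
Mode ≈ 5 + (9/(9+10)) × 5 = 5 + 2.3684 = 7.3684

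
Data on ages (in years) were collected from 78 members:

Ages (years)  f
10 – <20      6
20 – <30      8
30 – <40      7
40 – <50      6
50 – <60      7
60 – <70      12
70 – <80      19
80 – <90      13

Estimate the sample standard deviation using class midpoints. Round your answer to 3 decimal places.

Midpoints: 15, 25, 35, 45, 55, 65, 75, 85
n = 78, Σfm = 4500, mean = 57.6923
Σfm² = 299750
Σf(m − x̄)² = Σfm² − (Σfm)²/n = 299750 − 4500²/78 = 40134.6154
Sample variance = 40134.6154 / 77 = 521.2288
Standard deviation = √521.2288 = 22.8304

22.830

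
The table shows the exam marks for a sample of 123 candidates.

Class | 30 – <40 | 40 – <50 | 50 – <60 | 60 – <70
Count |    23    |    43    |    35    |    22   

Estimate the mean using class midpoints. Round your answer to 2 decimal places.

Midpoints: 35, 45, 55, 65
Σfm = 23×35 + 43×45 + 35×55 + 22×65 = 6095
n = Σf = 123
Mean = 6095 / 123 = 49.5528

49.55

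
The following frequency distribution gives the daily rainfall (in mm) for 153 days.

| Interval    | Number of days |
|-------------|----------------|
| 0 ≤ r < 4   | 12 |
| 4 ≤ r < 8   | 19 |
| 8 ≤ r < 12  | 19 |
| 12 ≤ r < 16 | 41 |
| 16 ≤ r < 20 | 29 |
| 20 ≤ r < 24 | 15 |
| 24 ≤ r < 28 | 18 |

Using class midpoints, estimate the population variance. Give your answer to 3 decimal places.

Midpoints: 2, 6, 10, 14, 18, 22, 26
n = 153, Σfm = 2222, mean = 14.5229
Σfm² = 39492
Σf(m − x̄)² = Σfm² − (Σfm)²/n = 39492 − 2222²/153 = 7222.1699
Population variance = 7222.1699 / 153 = 47.2037

47.204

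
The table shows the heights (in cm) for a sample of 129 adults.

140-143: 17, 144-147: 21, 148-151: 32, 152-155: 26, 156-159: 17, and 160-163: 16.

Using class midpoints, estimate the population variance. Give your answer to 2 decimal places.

Midpoints: 141.5, 145.5, 149.5, 153.5, 157.5, 161.5
n = 129, Σfm = 19497.5, mean = 151.1434
Σfm² = 2951802.25
Σf(m − x̄)² = Σfm² − (Σfm)²/n = 2951802.25 − 19497.5²/129 = 4883.5969
Population variance = 4883.5969 / 129 = 37.8573

37.86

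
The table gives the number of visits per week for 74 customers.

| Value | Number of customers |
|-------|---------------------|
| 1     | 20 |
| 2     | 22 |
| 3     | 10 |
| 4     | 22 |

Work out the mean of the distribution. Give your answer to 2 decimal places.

2.46

Values: 1, 2, 3, 4
Σfx = 20×1 + 22×2 + 10×3 + 22×4 = 182
n = Σf = 74
Mean = 182 / 74 = 2.4595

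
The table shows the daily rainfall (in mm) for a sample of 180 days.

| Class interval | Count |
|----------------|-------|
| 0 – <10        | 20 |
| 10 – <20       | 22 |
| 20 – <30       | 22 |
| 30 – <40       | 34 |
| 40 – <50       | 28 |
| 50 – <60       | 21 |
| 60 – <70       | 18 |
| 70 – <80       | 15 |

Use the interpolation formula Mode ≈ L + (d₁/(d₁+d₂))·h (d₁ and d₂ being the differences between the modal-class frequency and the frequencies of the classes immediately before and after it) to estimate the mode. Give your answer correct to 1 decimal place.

36.7

Modal class: 30 – <40 (highest frequency 34).
d₁ = 34 − 22 = 12, d₂ = 34 − 28 = 6
Mode ≈ 30 + (12/(12+6)) × 10 = 30 + 6.6667 = 36.6667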